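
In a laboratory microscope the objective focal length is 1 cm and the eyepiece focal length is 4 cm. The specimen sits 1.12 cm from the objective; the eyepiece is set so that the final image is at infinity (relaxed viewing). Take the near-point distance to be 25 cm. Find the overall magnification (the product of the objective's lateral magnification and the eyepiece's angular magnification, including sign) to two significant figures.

-52

Objective: 1/d_i = 1/f_obj - 1/d_o = 1/1 - 1/1.12 = 0.10714 cm^-1, so d_i = 9.333 cm.
m_obj = -d_i/d_o = -9.333/1.12 = -8.333.
Eyepiece angular magnification (image at infinity): M_eye = D/f_e = 25/4 = 6.250.
Overall M = m_obj x M_eye = (-8.333)(6.250) = -52.08.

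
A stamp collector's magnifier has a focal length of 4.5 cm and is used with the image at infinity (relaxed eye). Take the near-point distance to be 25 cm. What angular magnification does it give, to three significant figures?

M = D/f = 25/4.5 = 5.556.

5.56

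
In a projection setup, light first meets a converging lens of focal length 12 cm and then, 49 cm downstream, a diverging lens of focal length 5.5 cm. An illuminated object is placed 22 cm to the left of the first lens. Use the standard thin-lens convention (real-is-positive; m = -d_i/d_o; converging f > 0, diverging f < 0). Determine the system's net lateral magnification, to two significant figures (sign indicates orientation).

Applying the thin-lens equation to the first lens, 1/12 = 1/22 + 1/d_i1, which gives d_i1 = 26.400 cm.
Its lateral magnification is m_1 = -d_i1/d_o1 = -(26.400)/22 = -1.2000.
That image sits 22.600 cm in front of the second lens, so d_o2 = 22.600 cm.
Applying the thin-lens equation again with f_2 = -5.5 cm and d_o2 = 22.600 cm gives d_i2 = -4.423 cm.
m_2 = -(-4.423)/(22.600) = 0.1957.
Total m = m_1 x m_2 = (-1.2000)(0.1957) = -0.2349.

-0.23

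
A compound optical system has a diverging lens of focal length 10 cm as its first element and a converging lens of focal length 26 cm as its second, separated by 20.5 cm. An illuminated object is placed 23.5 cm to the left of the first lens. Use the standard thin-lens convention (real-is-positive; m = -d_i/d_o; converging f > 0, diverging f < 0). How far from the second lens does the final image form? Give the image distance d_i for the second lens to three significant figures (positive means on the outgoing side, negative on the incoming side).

Lens 1: 1/d_i1 = 1/f_1 - 1/d_o1 = 1/(-10) - 1/23.5 = -0.14255 cm^-1, so d_i1 = -7.015 cm.
The intermediate image is virtual, 7.015 cm to the left of lens 1, so d_o2 = L - d_i1 = 20.5 - (-7.015) = 27.515 cm.
Lens 2: 1/d_i2 = 1/f_2 - 1/d_o2 = 1/26 - 1/(27.515) = 0.00212 cm^-1, so d_i2 = 472.227 cm.

472 cm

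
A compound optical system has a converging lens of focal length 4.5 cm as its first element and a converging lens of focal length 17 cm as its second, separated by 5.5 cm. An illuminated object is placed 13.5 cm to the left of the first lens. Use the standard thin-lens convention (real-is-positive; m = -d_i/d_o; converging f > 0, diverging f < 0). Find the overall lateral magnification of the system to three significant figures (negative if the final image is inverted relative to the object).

-0.466

Applying the thin-lens equation to the first lens, 1/4.5 = 1/13.5 + 1/d_i1, which gives d_i1 = 6.750 cm.
Its lateral magnification is m_1 = -d_i1/d_o1 = -(6.750)/13.5 = -0.5000.
Since 6.750 cm > 5.5 cm, the first image lies past the second lens and serves as a virtual object: d_o2 = L - d_i1 = -1.250 cm.
Applying the thin-lens equation again with f_2 = 17 cm and d_o2 = -1.250 cm gives d_i2 = 1.164 cm.
m_2 = -(1.164)/(-1.250) = 0.9315.
The system's lateral magnification is m_1 m_2 = (-0.5000)(0.9315) = -0.4658.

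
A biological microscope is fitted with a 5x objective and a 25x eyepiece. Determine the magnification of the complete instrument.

125

The overall magnification of a compound microscope is the product of the objective and eyepiece magnifications:
M = M_obj x M_eye = 5 x 25 = 125.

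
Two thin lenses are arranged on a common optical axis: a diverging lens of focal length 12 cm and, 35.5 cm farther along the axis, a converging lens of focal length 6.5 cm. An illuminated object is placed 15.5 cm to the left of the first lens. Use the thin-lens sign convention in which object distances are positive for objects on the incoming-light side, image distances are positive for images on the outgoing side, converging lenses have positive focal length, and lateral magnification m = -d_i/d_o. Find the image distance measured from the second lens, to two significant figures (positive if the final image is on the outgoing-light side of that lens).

First lens: d_i1 = 1/(1/(-12) - 1/15.5) = -6.764 cm.
With d_i1 < 0 the first image is virtual and lies on the object side; the object distance for lens 2 is d_o2 = 35.5 - (-6.764) = 42.264 cm.
Second lens: d_i2 = 1/(1/6.5 - 1/(42.264)) = 7.681 cm.

7.7 cm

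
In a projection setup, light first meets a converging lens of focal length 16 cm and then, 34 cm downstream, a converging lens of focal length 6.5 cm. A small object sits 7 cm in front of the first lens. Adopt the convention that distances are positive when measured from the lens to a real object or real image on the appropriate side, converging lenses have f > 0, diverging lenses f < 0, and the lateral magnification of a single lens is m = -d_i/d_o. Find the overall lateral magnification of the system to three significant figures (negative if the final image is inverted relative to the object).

-0.289

Applying the thin-lens equation to the first lens, 1/16 = 1/7 + 1/d_i1, which gives d_i1 = -12.444 cm.
Its lateral magnification is m_1 = -d_i1/d_o1 = -(-12.444)/7 = 1.7778.
The intermediate image is virtual, 12.444 cm to the left of lens 1, so d_o2 = L - d_i1 = 34 - (-12.444) = 46.444 cm.
Applying the thin-lens equation again with f_2 = 6.5 cm and d_o2 = 46.444 cm gives d_i2 = 7.558 cm.
m_2 = -(7.558)/(46.444) = -0.1627.
Overall magnification: m = m_1 m_2 = -0.2893.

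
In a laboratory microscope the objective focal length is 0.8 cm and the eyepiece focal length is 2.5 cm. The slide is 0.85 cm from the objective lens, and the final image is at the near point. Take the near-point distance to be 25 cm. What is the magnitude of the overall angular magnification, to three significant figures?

176

Objective: 1/d_i = 1/f_obj - 1/d_o = 1/0.8 - 1/0.85 = 0.07353 cm^-1, so d_i = 13.600 cm.
m_obj = -d_i/d_o = -13.600/0.85 = -16.000.
Eyepiece angular magnification (image at near point): M_eye = 1 + D/f_e = 1 + 25/2.5 = 11.000.
Overall M = m_obj x M_eye = (-16.000)(11.000) = -176.00.
|M| = 176.00.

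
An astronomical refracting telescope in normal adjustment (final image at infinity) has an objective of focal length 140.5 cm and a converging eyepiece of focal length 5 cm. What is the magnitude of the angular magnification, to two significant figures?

28

|M| = f_obj/|f_eye| = 140.5/5 = 28.100.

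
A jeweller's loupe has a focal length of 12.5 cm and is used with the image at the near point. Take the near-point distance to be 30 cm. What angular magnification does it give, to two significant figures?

M = 1 + D/f = 1 + 30/12.5 = 3.400.

3.4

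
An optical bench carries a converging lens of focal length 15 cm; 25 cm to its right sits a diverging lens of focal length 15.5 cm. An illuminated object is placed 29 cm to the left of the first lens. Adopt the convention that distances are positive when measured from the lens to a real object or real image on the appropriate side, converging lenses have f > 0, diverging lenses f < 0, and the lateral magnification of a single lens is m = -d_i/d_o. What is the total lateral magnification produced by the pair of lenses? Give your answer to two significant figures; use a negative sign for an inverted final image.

First lens: d_i1 = 1/(1/15 - 1/29) = 31.071 cm.
m_1 = -(31.071)/29 = -1.0714.
Since 31.071 cm > 25 cm, the first image lies past the second lens and serves as a virtual object: d_o2 = L - d_i1 = -6.071 cm.
Second lens: d_i2 = 1/(1/(-15.5) - 1/(-6.071)) = 9.981 cm.
m_2 = -(9.981)/(-6.071) = 1.6439.
Overall magnification: m = m_1 m_2 = -1.7614.

-1.8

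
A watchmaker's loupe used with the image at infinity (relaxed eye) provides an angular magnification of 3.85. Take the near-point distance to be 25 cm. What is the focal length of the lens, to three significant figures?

For the image at infinity, M = D/f.
f = D/M = 25/3.85 = 6.494 cm.

6.49 cm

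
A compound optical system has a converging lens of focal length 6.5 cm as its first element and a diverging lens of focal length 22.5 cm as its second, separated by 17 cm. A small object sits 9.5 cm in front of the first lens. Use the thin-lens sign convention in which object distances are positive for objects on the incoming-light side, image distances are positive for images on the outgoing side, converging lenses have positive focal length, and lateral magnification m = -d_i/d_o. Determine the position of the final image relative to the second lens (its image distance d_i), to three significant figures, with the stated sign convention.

4.26 cm

Lens 1: 1/d_i1 = 1/f_1 - 1/d_o1 = 1/6.5 - 1/9.5 = 0.04858 cm^-1, so d_i1 = 20.583 cm.
This image would form 20.583 cm past lens 1, i.e. 3.583 cm beyond lens 2, so it is a virtual object for lens 2: d_o2 = 17 - 20.583 = -3.583 cm.
Lens 2: 1/d_i2 = 1/f_2 - 1/d_o2 = 1/(-22.5) - 1/(-3.583) = 0.23463 cm^-1, so d_i2 = 4.262 cm.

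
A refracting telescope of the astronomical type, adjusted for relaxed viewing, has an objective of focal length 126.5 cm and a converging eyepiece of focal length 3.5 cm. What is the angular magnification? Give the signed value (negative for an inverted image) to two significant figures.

M = -f_obj/f_eye = -126.5/(3.5) = -36.143.

-36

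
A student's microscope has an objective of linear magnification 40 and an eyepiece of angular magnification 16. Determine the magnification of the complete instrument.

640

The overall magnification of a compound microscope is the product of the objective and eyepiece magnifications:
M = M_obj x M_eye = 40 x 16 = 640.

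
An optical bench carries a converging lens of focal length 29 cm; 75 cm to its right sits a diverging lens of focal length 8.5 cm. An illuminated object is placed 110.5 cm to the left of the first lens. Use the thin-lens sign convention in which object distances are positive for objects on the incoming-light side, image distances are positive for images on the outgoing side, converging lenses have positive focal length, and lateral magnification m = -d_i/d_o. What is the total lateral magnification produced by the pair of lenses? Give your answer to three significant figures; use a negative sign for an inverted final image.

Lens 1: 1/d_i1 = 1/f_1 - 1/d_o1 = 1/29 - 1/110.5 = 0.02543 cm^-1, so d_i1 = 39.319 cm.
m_1 = -(39.319)/110.5 = -0.3558.
The intermediate image is 39.319 cm to the right of lens 1, so d_o2 = L - d_i1 = 75 - 39.319 = 35.681 cm.
Lens 2: 1/d_i2 = 1/f_2 - 1/d_o2 = 1/(-8.5) - 1/(35.681) = -0.14567 cm^-1, so d_i2 = -6.865 cm.
m_2 = -(-6.865)/(35.681) = 0.1924.
Overall magnification: m = m_1 m_2 = -0.0685.

-0.0685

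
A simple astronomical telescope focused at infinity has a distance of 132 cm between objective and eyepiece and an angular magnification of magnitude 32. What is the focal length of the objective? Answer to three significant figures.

128 cm

In normal adjustment the tube length equals f_obj + f_eye and |M| = f_obj/f_eye.
So f_obj = 32 f_eye and 32 f_eye + f_eye = 132 cm, giving f_eye = 132/33 = 4.000 cm and f_obj = 128.000 cm.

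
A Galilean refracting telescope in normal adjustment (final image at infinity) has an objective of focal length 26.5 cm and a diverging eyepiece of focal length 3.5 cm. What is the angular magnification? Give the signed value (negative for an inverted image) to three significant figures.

7.57

M = -f_obj/f_eye = -26.5/(-3.5) = 7.571.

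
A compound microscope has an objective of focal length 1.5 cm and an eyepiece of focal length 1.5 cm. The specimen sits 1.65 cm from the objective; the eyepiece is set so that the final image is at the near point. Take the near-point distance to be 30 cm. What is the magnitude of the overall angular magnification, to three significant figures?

Objective: 1/d_i = 1/f_obj - 1/d_o = 1/1.5 - 1/1.65 = 0.06061 cm^-1, so d_i = 16.500 cm.
m_obj = -d_i/d_o = -16.500/1.65 = -10.000.
Eyepiece angular magnification (image at near point): M_eye = 1 + D/f_e = 1 + 30/1.5 = 21.000.
Overall M = m_obj x M_eye = (-10.000)(21.000) = -210.00.
|M| = 210.00.

210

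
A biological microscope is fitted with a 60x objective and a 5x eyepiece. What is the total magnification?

The overall magnification of a compound microscope is the product of the objective and eyepiece magnifications:
M = M_obj x M_eye = 60 x 5 = 300.

300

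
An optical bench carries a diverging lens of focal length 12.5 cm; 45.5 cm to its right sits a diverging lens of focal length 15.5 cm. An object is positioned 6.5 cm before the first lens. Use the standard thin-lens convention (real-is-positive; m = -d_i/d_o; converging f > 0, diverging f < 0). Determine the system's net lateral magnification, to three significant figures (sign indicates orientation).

0.156

Applying the thin-lens equation to the first lens, 1/(-12.5) = 1/6.5 + 1/d_i1, which gives d_i1 = -4.276 cm.
Its lateral magnification is m_1 = -d_i1/d_o1 = -(-4.276)/6.5 = 0.6579.
With d_i1 < 0 the first image is virtual and lies on the object side; the object distance for lens 2 is d_o2 = 45.5 - (-4.276) = 49.776 cm.
Applying the thin-lens equation again with f_2 = -15.5 cm and d_o2 = 49.776 cm gives d_i2 = -11.819 cm.
m_2 = -(-11.819)/(49.776) = 0.2375.
Total m = m_1 x m_2 = (0.6579)(0.2375) = 0.1562.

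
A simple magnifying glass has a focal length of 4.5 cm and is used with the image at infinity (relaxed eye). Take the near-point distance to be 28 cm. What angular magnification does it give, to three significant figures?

6.22

M = D/f = 28/4.5 = 6.222.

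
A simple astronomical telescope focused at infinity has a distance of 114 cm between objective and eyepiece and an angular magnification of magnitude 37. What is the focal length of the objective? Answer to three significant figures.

In normal adjustment the tube length equals f_obj + f_eye and |M| = f_obj/f_eye.
So f_obj = 37 f_eye and 37 f_eye + f_eye = 114 cm, giving f_eye = 114/38 = 3.000 cm and f_obj = 111.000 cm.

111 cm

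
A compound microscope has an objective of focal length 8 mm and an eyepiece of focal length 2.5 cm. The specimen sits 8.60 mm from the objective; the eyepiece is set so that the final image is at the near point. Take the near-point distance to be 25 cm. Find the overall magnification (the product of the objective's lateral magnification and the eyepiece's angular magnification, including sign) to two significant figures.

-150

Convert to cm: f_obj = 8 mm = 0.8 cm; d_o = 8.60 mm = 0.86 cm.
Objective: 1/d_i = 1/f_obj - 1/d_o = 1/0.8 - 1/0.86 = 0.08721 cm^-1, so d_i = 11.467 cm.
m_obj = -d_i/d_o = -11.467/0.86 = -13.333.
Eyepiece angular magnification (image at near point): M_eye = 1 + D/f_e = 1 + 25/2.5 = 11.000.
Overall M = m_obj x M_eye = (-13.333)(11.000) = -146.67.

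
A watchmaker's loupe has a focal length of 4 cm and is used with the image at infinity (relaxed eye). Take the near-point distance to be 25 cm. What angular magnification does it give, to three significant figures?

M = D/f = 25/4 = 6.250.

6.25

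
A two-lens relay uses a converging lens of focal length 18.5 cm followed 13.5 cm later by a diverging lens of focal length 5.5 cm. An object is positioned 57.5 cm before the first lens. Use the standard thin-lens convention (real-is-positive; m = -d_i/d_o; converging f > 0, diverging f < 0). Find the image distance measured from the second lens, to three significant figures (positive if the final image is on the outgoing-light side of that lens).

-9.16 cm

First lens: d_i1 = 1/(1/18.5 - 1/57.5) = 27.276 cm.
This image would form 27.276 cm past lens 1, i.e. 13.776 cm beyond lens 2, so it is a virtual object for lens 2: d_o2 = 13.5 - 27.276 = -13.776 cm.
Second lens: d_i2 = 1/(1/(-5.5) - 1/(-13.776)) = -9.155 cm.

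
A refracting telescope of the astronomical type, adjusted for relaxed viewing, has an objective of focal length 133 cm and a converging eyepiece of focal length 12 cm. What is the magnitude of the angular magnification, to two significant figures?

|M| = f_obj/|f_eye| = 133/12 = 11.083.

11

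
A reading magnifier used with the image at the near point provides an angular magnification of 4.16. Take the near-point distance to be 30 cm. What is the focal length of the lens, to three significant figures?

For the image at the near point, M = 1 + D/f.
f = D/(M - 1) = 30/(4.16 - 1) = 9.494 cm.

9.49 cm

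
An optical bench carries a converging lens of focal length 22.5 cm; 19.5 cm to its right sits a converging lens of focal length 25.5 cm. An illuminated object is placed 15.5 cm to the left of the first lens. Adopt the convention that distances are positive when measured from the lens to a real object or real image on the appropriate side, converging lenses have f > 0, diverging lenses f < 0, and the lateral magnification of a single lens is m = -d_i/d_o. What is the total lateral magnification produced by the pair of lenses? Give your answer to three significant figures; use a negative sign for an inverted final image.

-1.87

First lens: d_i1 = 1/(1/22.5 - 1/15.5) = -49.821 cm.
m_1 = -(-49.821)/15.5 = 3.2143.
With d_i1 < 0 the first image is virtual and lies on the object side; the object distance for lens 2 is d_o2 = 19.5 - (-49.821) = 69.321 cm.
Second lens: d_i2 = 1/(1/25.5 - 1/(69.321)) = 40.339 cm.
m_2 = -(40.339)/(69.321) = -0.5819.
The system's lateral magnification is m_1 m_2 = (3.2143)(-0.5819) = -1.8704.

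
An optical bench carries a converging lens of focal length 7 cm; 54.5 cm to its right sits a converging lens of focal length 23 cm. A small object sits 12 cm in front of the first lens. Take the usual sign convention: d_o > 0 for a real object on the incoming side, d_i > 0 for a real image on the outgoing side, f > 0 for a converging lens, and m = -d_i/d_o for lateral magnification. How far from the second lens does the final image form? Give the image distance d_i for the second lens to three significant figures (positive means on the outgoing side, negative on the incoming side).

59.0 cm

Applying the thin-lens equation to the first lens, 1/7 = 1/12 + 1/d_i1, which gives d_i1 = 16.800 cm.
That image sits 37.700 cm in front of the second lens, so d_o2 = 37.700 cm.
Applying the thin-lens equation again with f_2 = 23 cm and d_o2 = 37.700 cm gives d_i2 = 58.986 cm.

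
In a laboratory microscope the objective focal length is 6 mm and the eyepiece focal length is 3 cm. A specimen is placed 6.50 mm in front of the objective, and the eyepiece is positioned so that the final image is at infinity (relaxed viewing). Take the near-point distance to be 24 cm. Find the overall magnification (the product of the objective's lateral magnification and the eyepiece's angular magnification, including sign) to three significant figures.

Convert to cm: f_obj = 6 mm = 0.6 cm; d_o = 6.50 mm = 0.65 cm.
Objective: 1/d_i = 1/f_obj - 1/d_o = 1/0.6 - 1/0.65 = 0.12821 cm^-1, so d_i = 7.800 cm.
m_obj = -d_i/d_o = -7.800/0.65 = -12.000.
Eyepiece angular magnification (image at infinity): M_eye = D/f_e = 24/3 = 8.000.
Overall M = m_obj x M_eye = (-12.000)(8.000) = -96.00.

-96.0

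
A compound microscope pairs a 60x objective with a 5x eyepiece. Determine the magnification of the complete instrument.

300

The overall magnification of a compound microscope is the product of the objective and eyepiece magnifications:
M = M_obj x M_eye = 60 x 5 = 300.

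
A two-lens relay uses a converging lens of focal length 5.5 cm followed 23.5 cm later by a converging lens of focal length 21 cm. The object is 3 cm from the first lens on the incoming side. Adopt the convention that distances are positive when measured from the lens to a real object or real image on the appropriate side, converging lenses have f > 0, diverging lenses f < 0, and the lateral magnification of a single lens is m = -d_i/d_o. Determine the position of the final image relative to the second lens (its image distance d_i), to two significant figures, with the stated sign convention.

69 cm

Lens 1: 1/d_i1 = 1/f_1 - 1/d_o1 = 1/5.5 - 1/3 = -0.15152 cm^-1, so d_i1 = -6.600 cm.
With d_i1 < 0 the first image is virtual and lies on the object side; the object distance for lens 2 is d_o2 = 23.5 - (-6.600) = 30.100 cm.
Lens 2: 1/d_i2 = 1/f_2 - 1/d_o2 = 1/21 - 1/(30.100) = 0.01440 cm^-1, so d_i2 = 69.462 cm.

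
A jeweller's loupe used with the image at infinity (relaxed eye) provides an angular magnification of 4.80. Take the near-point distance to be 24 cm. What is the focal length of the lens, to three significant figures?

For the image at infinity, M = D/f.
f = D/M = 24/4.8 = 5.000 cm.

5.00 cm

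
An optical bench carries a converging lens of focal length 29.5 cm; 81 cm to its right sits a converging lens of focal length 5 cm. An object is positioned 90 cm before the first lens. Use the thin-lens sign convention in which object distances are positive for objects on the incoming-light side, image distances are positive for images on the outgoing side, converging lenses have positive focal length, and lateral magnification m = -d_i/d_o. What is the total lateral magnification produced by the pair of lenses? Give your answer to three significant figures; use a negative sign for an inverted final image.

First lens: d_i1 = 1/(1/29.5 - 1/90) = 43.884 cm.
m_1 = -(43.884)/90 = -0.4876.
The intermediate image is 43.884 cm to the right of lens 1, so d_o2 = L - d_i1 = 81 - 43.884 = 37.116 cm.
Second lens: d_i2 = 1/(1/5 - 1/(37.116)) = 5.778 cm.
m_2 = -(5.778)/(37.116) = -0.1557.
The system's lateral magnification is m_1 m_2 = (-0.4876)(-0.1557) = 0.0759.

0.0759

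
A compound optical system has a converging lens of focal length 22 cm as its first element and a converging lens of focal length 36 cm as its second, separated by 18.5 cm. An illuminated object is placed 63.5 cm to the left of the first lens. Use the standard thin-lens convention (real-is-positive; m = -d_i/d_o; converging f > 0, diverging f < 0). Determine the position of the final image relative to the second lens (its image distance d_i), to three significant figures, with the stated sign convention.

10.7 cm

Lens 1: 1/d_i1 = 1/f_1 - 1/d_o1 = 1/22 - 1/63.5 = 0.02971 cm^-1, so d_i1 = 33.663 cm.
Since 33.663 cm > 18.5 cm, the first image lies past the second lens and serves as a virtual object: d_o2 = L - d_i1 = -15.163 cm.
Lens 2: 1/d_i2 = 1/f_2 - 1/d_o2 = 1/36 - 1/(-15.163) = 0.09373 cm^-1, so d_i2 = 10.669 cm.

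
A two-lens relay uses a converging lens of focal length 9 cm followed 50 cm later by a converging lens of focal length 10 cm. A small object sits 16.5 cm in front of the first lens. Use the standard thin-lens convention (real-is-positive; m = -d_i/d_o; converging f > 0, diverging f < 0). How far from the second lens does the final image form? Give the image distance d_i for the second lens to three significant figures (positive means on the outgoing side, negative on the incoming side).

15.0 cm

First lens: d_i1 = 1/(1/9 - 1/16.5) = 19.800 cm.
The intermediate image is 19.800 cm to the right of lens 1, so d_o2 = L - d_i1 = 50 - 19.800 = 30.200 cm.
Second lens: d_i2 = 1/(1/10 - 1/(30.200)) = 14.950 cm.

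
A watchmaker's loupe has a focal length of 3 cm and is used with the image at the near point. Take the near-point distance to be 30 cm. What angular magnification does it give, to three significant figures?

M = 1 + D/f = 1 + 30/3 = 11.000.

11.0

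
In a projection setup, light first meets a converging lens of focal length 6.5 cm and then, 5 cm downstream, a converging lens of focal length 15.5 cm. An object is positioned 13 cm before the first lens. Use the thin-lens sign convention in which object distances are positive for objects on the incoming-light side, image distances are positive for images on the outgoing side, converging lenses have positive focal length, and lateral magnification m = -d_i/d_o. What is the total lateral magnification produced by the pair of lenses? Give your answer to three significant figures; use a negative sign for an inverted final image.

Lens 1: 1/d_i1 = 1/f_1 - 1/d_o1 = 1/6.5 - 1/13 = 0.07692 cm^-1, so d_i1 = 13.000 cm.
m_1 = -(13.000)/13 = -1.0000.
This image would form 13.000 cm past lens 1, i.e. 8.000 cm beyond lens 2, so it is a virtual object for lens 2: d_o2 = 5 - 13.000 = -8.000 cm.
Lens 2: 1/d_i2 = 1/f_2 - 1/d_o2 = 1/15.5 - 1/(-8.000) = 0.18952 cm^-1, so d_i2 = 5.277 cm.
m_2 = -(5.277)/(-8.000) = 0.6596.
The system's lateral magnification is m_1 m_2 = (-1.0000)(0.6596) = -0.6596.

-0.660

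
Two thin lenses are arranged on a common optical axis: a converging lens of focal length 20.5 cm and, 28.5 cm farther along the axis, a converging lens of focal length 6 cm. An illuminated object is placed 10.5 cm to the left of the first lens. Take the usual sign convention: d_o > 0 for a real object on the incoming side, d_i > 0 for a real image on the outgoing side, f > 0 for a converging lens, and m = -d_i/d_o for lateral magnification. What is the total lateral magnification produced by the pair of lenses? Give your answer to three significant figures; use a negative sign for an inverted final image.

Lens 1: 1/d_i1 = 1/f_1 - 1/d_o1 = 1/20.5 - 1/10.5 = -0.04646 cm^-1, so d_i1 = -21.525 cm.
m_1 = -(-21.525)/10.5 = 2.0500.
The intermediate image is virtual, 21.525 cm to the left of lens 1, so d_o2 = L - d_i1 = 28.5 - (-21.525) = 50.025 cm.
Lens 2: 1/d_i2 = 1/f_2 - 1/d_o2 = 1/6 - 1/(50.025) = 0.14668 cm^-1, so d_i2 = 6.818 cm.
m_2 = -(6.818)/(50.025) = -0.1363.
Total m = m_1 x m_2 = (2.0500)(-0.1363) = -0.2794.

-0.279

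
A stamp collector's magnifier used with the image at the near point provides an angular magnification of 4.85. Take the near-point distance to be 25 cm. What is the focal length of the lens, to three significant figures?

For the image at the near point, M = 1 + D/f.
f = D/(M - 1) = 25/(4.85 - 1) = 6.494 cm.

6.49 cm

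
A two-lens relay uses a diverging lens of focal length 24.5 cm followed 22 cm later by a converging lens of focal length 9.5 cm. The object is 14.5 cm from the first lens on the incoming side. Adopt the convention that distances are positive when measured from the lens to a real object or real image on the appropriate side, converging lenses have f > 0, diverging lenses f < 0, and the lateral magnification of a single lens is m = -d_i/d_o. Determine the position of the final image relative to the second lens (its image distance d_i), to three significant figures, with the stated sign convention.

13.7 cm

First lens: d_i1 = 1/(1/(-24.5) - 1/14.5) = -9.109 cm.
With d_i1 < 0 the first image is virtual and lies on the object side; the object distance for lens 2 is d_o2 = 22 - (-9.109) = 31.109 cm.
Second lens: d_i2 = 1/(1/9.5 - 1/(31.109)) = 13.677 cm.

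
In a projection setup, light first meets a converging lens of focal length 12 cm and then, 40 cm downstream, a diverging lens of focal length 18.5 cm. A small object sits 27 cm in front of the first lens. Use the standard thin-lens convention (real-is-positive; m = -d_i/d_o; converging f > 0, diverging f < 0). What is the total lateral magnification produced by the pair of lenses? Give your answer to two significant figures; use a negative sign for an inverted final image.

First lens: d_i1 = 1/(1/12 - 1/27) = 21.600 cm.
m_1 = -(21.600)/27 = -0.8000.
That image sits 18.400 cm in front of the second lens, so d_o2 = 18.400 cm.
Second lens: d_i2 = 1/(1/(-18.5) - 1/(18.400)) = -9.225 cm.
m_2 = -(-9.225)/(18.400) = 0.5014.
The system's lateral magnification is m_1 m_2 = (-0.8000)(0.5014) = -0.4011.

-0.40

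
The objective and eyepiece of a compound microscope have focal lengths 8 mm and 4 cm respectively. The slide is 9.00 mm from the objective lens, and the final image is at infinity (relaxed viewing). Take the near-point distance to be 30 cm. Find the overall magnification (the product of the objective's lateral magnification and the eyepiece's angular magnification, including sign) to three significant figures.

Convert to cm: f_obj = 8 mm = 0.8 cm; d_o = 9.00 mm = 0.90 cm.
Objective: 1/d_i = 1/f_obj - 1/d_o = 1/0.8 - 1/0.90 = 0.13889 cm^-1, so d_i = 7.200 cm.
m_obj = -d_i/d_o = -7.200/0.90 = -8.000.
Eyepiece angular magnification (image at infinity): M_eye = D/f_e = 30/4 = 7.500.
Overall M = m_obj x M_eye = (-8.000)(7.500) = -60.00.

-60.0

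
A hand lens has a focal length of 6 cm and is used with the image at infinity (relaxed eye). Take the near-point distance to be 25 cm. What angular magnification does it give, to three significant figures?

M = D/f = 25/6 = 4.167.

4.17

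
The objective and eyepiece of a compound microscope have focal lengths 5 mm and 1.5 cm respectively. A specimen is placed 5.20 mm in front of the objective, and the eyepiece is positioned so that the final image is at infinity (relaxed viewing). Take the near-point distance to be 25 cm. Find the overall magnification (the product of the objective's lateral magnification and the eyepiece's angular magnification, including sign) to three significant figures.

-417

Convert to cm: f_obj = 5 mm = 0.5 cm; d_o = 5.20 mm = 0.52 cm.
Objective: 1/d_i = 1/f_obj - 1/d_o = 1/0.5 - 1/0.52 = 0.07692 cm^-1, so d_i = 13.000 cm.
m_obj = -d_i/d_o = -13.000/0.52 = -25.000.
Eyepiece angular magnification (image at infinity): M_eye = D/f_e = 25/1.5 = 16.667.
Overall M = m_obj x M_eye = (-25.000)(16.667) = -416.67.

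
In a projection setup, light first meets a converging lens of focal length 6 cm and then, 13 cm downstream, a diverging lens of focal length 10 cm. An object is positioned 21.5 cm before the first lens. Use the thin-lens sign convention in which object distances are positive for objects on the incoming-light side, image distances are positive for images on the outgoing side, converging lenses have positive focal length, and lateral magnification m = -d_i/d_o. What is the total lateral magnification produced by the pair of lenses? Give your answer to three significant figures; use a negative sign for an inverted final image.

-0.264

Applying the thin-lens equation to the first lens, 1/6 = 1/21.5 + 1/d_i1, which gives d_i1 = 8.323 cm.
Its lateral magnification is m_1 = -d_i1/d_o1 = -(8.323)/21.5 = -0.3871.
That image sits 4.677 cm in front of the second lens, so d_o2 = 4.677 cm.
Applying the thin-lens equation again with f_2 = -10 cm and d_o2 = 4.677 cm gives d_i2 = -3.187 cm.
m_2 = -(-3.187)/(4.677) = 0.6813.
The system's lateral magnification is m_1 m_2 = (-0.3871)(0.6813) = -0.2637.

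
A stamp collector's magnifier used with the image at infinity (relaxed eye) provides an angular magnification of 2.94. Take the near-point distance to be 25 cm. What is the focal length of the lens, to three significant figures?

8.50 cm

For the image at infinity, M = D/f.
f = D/M = 25/2.94 = 8.503 cm.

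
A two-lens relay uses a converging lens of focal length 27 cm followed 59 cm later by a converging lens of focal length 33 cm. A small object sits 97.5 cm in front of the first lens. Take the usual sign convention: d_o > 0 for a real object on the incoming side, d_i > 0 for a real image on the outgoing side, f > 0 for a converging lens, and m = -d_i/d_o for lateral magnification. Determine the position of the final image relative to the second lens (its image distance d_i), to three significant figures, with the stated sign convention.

Lens 1: 1/d_i1 = 1/f_1 - 1/d_o1 = 1/27 - 1/97.5 = 0.02678 cm^-1, so d_i1 = 37.340 cm.
That image sits 21.660 cm in front of the second lens, so d_o2 = 21.660 cm.
Lens 2: 1/d_i2 = 1/f_2 - 1/d_o2 = 1/33 - 1/(21.660) = -0.01587 cm^-1, so d_i2 = -63.028 cm.

-63.0 cm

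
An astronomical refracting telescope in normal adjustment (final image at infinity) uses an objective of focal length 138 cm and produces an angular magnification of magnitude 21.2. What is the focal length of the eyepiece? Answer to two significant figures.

6.5 cm

|M| = f_obj/f_eye, so f_eye = f_obj/|M| = 138/21.2 = 6.509 cm.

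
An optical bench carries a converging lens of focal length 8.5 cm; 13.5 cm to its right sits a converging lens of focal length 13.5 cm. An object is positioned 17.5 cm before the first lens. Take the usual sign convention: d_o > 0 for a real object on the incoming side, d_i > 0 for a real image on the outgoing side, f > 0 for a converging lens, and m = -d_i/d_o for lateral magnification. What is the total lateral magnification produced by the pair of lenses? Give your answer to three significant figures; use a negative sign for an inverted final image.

First lens: d_i1 = 1/(1/8.5 - 1/17.5) = 16.528 cm.
m_1 = -(16.528)/17.5 = -0.9444.
This image would form 16.528 cm past lens 1, i.e. 3.028 cm beyond lens 2, so it is a virtual object for lens 2: d_o2 = 13.5 - 16.528 = -3.028 cm.
Second lens: d_i2 = 1/(1/13.5 - 1/(-3.028)) = 2.473 cm.
m_2 = -(2.473)/(-3.028) = 0.8168.
The system's lateral magnification is m_1 m_2 = (-0.9444)(0.8168) = -0.7714.

-0.771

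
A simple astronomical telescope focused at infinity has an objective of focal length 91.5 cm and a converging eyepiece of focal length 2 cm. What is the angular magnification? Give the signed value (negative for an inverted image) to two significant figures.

M = -f_obj/f_eye = -91.5/(2) = -45.750.

-46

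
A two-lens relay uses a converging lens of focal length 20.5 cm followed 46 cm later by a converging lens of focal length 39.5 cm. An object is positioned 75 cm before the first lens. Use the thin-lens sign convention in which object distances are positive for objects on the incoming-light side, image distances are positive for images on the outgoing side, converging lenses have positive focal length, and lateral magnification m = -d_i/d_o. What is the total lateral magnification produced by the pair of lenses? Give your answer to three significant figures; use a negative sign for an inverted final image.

Lens 1: 1/d_i1 = 1/f_1 - 1/d_o1 = 1/20.5 - 1/75 = 0.03545 cm^-1, so d_i1 = 28.211 cm.
m_1 = -(28.211)/75 = -0.3761.
The intermediate image is 28.211 cm to the right of lens 1, so d_o2 = L - d_i1 = 46 - 28.211 = 17.789 cm.
Lens 2: 1/d_i2 = 1/f_2 - 1/d_o2 = 1/39.5 - 1/(17.789) = -0.03090 cm^-1, so d_i2 = -32.364 cm.
m_2 = -(-32.364)/(17.789) = 1.8194.
Total m = m_1 x m_2 = (-0.3761)(1.8194) = -0.6843.

-0.684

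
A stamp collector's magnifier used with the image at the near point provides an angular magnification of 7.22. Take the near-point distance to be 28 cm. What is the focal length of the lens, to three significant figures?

For the image at the near point, M = 1 + D/f.
f = D/(M - 1) = 28/(7.22 - 1) = 4.502 cm.

4.50 cm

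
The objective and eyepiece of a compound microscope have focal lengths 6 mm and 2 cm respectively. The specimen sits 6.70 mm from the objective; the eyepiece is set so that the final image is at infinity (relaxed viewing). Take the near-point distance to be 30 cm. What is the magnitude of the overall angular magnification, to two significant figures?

130

Convert to cm: f_obj = 6 mm = 0.6 cm; d_o = 6.70 mm = 0.67 cm.
Objective: 1/d_i = 1/f_obj - 1/d_o = 1/0.6 - 1/0.67 = 0.17413 cm^-1, so d_i = 5.743 cm.
m_obj = -d_i/d_o = -5.743/0.67 = -8.571.
Eyepiece angular magnification (image at infinity): M_eye = D/f_e = 30/2 = 15.000.
Overall M = m_obj x M_eye = (-8.571)(15.000) = -128.57.
|M| = 128.57.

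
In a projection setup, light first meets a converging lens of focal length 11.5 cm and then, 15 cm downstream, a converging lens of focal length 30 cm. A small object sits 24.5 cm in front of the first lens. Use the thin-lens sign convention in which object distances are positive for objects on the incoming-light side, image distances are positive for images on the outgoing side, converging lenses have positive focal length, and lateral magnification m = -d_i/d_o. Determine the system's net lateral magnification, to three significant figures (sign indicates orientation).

-0.724

First lens: d_i1 = 1/(1/11.5 - 1/24.5) = 21.673 cm.
m_1 = -(21.673)/24.5 = -0.8846.
This image would form 21.673 cm past lens 1, i.e. 6.673 cm beyond lens 2, so it is a virtual object for lens 2: d_o2 = 15 - 21.673 = -6.673 cm.
Second lens: d_i2 = 1/(1/30 - 1/(-6.673)) = 5.459 cm.
m_2 = -(5.459)/(-6.673) = 0.8180.
Overall magnification: m = m_1 m_2 = -0.7236.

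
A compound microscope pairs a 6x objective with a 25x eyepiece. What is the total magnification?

The overall magnification of a compound microscope is the product of the objective and eyepiece magnifications:
M = M_obj x M_eye = 6 x 25 = 150.

150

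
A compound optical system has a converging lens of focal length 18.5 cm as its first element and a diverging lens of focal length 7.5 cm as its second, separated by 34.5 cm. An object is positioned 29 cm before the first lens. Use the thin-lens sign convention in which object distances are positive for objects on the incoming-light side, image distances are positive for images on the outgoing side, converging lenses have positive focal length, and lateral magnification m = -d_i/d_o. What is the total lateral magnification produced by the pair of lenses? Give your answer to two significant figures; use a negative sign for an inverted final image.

1.5

Applying the thin-lens equation to the first lens, 1/18.5 = 1/29 + 1/d_i1, which gives d_i1 = 51.095 cm.
Its lateral magnification is m_1 = -d_i1/d_o1 = -(51.095)/29 = -1.7619.
This image would form 51.095 cm past lens 1, i.e. 16.595 cm beyond lens 2, so it is a virtual object for lens 2: d_o2 = 34.5 - 51.095 = -16.595 cm.
Applying the thin-lens equation again with f_2 = -7.5 cm and d_o2 = -16.595 cm gives d_i2 = -13.685 cm.
m_2 = -(-13.685)/(-16.595) = -0.8246.
The system's lateral magnification is m_1 m_2 = (-1.7619)(-0.8246) = 1.4529.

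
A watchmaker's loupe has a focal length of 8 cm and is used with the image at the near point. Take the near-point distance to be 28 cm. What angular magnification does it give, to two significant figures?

M = 1 + D/f = 1 + 28/8 = 4.500.

4.5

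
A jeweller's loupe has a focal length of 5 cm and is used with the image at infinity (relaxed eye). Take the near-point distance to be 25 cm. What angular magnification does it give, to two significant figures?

5.0

M = D/f = 25/5 = 5.000.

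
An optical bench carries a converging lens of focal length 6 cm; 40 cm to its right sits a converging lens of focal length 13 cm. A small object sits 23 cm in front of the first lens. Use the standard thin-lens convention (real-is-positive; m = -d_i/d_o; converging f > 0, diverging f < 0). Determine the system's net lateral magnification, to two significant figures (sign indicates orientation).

0.24

Lens 1: 1/d_i1 = 1/f_1 - 1/d_o1 = 1/6 - 1/23 = 0.12319 cm^-1, so d_i1 = 8.118 cm.
m_1 = -(8.118)/23 = -0.3529.
The intermediate image is 8.118 cm to the right of lens 1, so d_o2 = L - d_i1 = 40 - 8.118 = 31.882 cm.
Lens 2: 1/d_i2 = 1/f_2 - 1/d_o2 = 1/13 - 1/(31.882) = 0.04556 cm^-1, so d_i2 = 21.950 cm.
m_2 = -(21.950)/(31.882) = -0.6885.
Total m = m_1 x m_2 = (-0.3529)(-0.6885) = 0.2430.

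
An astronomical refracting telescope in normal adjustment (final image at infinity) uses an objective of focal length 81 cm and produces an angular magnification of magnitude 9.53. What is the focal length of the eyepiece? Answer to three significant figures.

|M| = f_obj/f_eye, so f_eye = f_obj/|M| = 81/9.53 = 8.499 cm.

8.50 cm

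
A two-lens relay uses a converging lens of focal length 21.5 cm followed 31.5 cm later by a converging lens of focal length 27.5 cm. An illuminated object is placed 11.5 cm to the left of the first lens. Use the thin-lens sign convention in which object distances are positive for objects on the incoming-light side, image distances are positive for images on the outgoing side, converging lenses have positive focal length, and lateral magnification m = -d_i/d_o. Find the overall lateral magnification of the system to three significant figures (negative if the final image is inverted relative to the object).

Applying the thin-lens equation to the first lens, 1/21.5 = 1/11.5 + 1/d_i1, which gives d_i1 = -24.725 cm.
Its lateral magnification is m_1 = -d_i1/d_o1 = -(-24.725)/11.5 = 2.1500.
The intermediate image is virtual, 24.725 cm to the left of lens 1, so d_o2 = L - d_i1 = 31.5 - (-24.725) = 56.225 cm.
Applying the thin-lens equation again with f_2 = 27.5 cm and d_o2 = 56.225 cm gives d_i2 = 53.827 cm.
m_2 = -(53.827)/(56.225) = -0.9574.
The system's lateral magnification is m_1 m_2 = (2.1500)(-0.9574) = -2.0583.

-2.06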